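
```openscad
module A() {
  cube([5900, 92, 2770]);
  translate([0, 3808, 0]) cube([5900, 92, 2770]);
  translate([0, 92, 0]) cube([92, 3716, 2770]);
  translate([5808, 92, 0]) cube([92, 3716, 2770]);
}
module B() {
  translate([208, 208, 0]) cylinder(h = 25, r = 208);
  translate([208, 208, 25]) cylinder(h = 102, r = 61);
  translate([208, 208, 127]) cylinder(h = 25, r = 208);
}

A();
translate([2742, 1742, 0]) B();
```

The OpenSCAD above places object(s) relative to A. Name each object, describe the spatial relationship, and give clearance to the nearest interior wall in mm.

Clearances: x = 2650, y = 1650; minimum 1650 mm.

A is a house frame. B is a spool. The spool sits inside the house frame, centred. The clearance to the nearest interior wall is 1650 mm.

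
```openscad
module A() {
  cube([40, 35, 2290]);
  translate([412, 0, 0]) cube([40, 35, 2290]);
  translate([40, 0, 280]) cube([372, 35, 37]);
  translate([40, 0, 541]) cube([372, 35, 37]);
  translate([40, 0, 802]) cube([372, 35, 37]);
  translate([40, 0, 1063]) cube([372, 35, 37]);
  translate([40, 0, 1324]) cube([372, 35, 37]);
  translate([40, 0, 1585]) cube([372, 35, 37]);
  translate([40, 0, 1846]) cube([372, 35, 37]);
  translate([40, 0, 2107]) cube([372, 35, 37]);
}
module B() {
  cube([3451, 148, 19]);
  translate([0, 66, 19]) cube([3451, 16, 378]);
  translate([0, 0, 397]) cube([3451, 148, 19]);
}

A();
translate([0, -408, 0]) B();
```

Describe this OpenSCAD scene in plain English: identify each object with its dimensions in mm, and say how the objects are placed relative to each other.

A is a straight ladder. Two 40×35 mm vertical rails, 2290 mm tall, stand 452 mm apart (outside-to-outside) with their front faces coplanar on the −y side. 8 rungs, each 35 mm deep and 37 mm tall, span between the inner faces of the rails, front faces flush with the rails. The lowest rung's underside is at z = 280 mm and rungs are spaced 261 mm apart (underside to underside).

B is an I-beam lying along x, 3451 mm long. Overall section height 416 mm. Two flanges 148 mm wide (y) and 19 mm thick, one on the floor and one at the top; a web 16 mm thick runs between them, centred on the flange width.

The I-beam is on the floor beside the ladder on its −y side.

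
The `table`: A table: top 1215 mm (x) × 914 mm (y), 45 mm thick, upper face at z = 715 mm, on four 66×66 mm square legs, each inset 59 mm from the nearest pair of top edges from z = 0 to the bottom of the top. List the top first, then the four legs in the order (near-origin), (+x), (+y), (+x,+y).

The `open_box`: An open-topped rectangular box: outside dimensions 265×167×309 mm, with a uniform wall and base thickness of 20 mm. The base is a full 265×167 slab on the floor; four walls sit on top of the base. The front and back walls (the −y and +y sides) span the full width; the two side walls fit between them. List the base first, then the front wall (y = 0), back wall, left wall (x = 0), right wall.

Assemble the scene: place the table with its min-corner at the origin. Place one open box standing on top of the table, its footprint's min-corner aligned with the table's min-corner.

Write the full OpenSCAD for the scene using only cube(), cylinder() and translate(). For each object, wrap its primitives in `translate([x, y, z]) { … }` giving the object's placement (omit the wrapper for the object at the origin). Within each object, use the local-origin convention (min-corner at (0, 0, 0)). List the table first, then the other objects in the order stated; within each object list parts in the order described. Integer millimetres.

translate([0, 0, 670]) cube([1215, 914, 45]);
translate([59, 59, 0]) cube([66, 66, 670]);
translate([1090, 59, 0]) cube([66, 66, 670]);
translate([59, 789, 0]) cube([66, 66, 670]);
translate([1090, 789, 0]) cube([66, 66, 670]);
translate([0, 0, 715]) {
  cube([265, 167, 20]);
  translate([0, 0, 20]) cube([265, 20, 289]);
  translate([0, 147, 20]) cube([265, 20, 289]);
  translate([0, 20, 20]) cube([20, 127, 289]);
  translate([245, 20, 20]) cube([20, 127, 289]);
}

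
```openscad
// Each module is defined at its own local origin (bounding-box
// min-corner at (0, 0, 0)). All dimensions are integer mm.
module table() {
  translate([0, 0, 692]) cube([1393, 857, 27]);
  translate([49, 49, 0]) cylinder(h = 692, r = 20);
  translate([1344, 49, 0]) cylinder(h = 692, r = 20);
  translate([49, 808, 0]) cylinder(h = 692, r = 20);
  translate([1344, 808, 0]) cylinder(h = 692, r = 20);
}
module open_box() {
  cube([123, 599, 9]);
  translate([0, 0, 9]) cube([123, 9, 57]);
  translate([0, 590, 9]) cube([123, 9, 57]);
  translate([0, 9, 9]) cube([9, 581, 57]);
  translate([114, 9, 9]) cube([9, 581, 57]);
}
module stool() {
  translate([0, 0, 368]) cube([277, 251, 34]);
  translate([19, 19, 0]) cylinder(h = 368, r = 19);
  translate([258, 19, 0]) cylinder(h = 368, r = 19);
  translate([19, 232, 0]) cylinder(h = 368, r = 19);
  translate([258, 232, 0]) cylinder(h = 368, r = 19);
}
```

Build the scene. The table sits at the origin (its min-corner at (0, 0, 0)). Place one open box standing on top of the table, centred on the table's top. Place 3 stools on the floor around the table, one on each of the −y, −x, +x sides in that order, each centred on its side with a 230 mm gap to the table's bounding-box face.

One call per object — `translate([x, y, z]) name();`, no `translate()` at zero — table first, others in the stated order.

table();
translate([635, 129, 719]) open_box();
translate([558, -481, 0]) stool();
translate([-507, 303, 0]) stool();
translate([1623, 303, 0]) stool();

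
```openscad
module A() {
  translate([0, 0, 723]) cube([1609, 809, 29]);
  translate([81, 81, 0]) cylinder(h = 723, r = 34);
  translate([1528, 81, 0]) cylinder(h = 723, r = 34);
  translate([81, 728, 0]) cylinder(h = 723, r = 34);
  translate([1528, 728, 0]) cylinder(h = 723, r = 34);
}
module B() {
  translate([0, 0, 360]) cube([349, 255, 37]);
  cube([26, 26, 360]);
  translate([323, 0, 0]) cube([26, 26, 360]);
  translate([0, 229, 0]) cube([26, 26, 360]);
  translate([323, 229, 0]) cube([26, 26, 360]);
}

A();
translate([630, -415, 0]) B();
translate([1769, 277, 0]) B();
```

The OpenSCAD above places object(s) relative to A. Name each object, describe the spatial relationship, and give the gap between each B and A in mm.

A is a table. B is a stool. Two stools sit around the table at the −y, +x sides. The gap between each stool and the table is 160 mm.

Each stool's nearest face is 160 mm from the table's bounding box.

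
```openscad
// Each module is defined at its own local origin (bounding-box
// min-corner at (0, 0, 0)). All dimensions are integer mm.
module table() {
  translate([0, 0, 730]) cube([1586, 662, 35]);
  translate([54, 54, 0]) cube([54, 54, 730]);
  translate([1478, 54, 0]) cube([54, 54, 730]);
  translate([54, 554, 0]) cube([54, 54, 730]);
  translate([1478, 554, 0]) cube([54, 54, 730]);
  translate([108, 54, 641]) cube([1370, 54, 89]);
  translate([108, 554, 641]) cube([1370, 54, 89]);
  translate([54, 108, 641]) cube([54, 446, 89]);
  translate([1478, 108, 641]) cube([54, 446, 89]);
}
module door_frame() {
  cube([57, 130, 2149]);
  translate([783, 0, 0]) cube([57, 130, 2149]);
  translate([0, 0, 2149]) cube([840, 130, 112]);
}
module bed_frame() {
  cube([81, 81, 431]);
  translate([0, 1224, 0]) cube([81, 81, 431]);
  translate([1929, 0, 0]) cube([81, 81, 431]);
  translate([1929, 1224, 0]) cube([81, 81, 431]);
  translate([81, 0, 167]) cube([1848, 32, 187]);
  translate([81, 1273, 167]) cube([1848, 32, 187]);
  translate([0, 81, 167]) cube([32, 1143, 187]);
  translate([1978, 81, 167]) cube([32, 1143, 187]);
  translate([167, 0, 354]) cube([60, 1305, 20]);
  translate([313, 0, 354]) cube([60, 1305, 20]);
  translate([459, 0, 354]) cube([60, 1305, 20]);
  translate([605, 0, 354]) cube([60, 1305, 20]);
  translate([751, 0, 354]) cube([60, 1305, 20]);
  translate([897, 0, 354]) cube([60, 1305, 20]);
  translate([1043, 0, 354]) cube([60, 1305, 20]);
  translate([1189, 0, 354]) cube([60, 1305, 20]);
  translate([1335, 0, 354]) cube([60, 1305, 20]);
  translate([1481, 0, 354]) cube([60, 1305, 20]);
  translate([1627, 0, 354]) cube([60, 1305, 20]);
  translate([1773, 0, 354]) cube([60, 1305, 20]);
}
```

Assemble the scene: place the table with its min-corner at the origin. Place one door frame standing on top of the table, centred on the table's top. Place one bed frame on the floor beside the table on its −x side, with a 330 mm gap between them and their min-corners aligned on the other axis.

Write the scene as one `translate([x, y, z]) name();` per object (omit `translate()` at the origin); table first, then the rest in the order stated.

table();
translate([373, 266, 765]) door_frame();
translate([-2340, 0, 0]) bed_frame();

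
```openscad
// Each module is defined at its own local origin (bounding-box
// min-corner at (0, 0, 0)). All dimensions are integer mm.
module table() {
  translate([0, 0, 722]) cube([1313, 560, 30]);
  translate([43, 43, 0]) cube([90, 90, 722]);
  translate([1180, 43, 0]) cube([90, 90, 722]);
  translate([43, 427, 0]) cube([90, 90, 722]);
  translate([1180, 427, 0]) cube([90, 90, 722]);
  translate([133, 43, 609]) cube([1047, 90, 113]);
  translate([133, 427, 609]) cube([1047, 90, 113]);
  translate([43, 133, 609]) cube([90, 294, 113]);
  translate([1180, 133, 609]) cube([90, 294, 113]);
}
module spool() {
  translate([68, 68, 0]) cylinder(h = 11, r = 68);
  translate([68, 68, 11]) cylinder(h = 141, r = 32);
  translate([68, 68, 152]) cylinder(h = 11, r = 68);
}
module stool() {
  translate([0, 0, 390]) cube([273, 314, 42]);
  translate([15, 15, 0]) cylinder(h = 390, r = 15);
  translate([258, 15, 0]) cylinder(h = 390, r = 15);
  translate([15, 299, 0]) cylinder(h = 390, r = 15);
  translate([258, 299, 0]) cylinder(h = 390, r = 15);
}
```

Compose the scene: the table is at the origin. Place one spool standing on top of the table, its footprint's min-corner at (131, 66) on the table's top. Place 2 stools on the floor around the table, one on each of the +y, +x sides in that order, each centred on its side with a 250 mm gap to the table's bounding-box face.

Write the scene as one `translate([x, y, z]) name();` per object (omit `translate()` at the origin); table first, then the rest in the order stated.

table();
translate([131, 66, 752]) spool();
translate([520, 810, 0]) stool();
translate([1563, 123, 0]) stool();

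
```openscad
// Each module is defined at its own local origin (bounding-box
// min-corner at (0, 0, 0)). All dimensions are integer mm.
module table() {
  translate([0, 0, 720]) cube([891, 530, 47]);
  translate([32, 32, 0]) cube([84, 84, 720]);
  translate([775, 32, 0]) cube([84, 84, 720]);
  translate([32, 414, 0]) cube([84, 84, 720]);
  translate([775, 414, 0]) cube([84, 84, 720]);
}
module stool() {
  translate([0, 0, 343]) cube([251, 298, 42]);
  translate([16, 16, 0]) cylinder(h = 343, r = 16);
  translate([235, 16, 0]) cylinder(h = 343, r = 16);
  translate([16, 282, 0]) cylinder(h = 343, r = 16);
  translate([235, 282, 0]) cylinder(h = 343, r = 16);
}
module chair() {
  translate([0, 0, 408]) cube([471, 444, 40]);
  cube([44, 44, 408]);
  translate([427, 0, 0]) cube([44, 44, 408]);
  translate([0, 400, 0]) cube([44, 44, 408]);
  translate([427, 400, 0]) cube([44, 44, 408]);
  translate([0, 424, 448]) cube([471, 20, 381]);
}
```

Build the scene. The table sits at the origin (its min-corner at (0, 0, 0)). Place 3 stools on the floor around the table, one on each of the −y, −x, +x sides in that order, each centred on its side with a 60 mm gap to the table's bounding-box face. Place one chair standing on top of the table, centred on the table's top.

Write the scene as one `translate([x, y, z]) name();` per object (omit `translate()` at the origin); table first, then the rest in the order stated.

table();
translate([320, -358, 0]) stool();
translate([-311, 116, 0]) stool();
translate([951, 116, 0]) stool();
translate([210, 43, 767]) chair();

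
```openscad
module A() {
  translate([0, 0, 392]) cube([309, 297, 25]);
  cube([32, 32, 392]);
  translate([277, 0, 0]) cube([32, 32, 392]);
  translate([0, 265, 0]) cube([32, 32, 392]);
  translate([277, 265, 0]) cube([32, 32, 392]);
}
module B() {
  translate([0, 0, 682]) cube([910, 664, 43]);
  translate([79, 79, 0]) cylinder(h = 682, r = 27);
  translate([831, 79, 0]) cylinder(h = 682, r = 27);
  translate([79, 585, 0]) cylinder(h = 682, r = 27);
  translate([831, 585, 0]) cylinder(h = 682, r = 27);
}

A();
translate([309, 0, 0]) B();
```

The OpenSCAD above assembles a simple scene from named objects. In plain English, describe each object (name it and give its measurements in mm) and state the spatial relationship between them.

A is a four-legged stool. The seat is 309×297 mm, 25 mm thick, top at z = 417 mm. It stands on four square legs, each 32×32 mm in cross-section, from z = 0 to the seat underside, each flush with a corner of the seat.

B is a rectangular dining table. The top is 910×664×43 mm with its upper surface at z = 725 mm. It stands on four round legs of 54 mm diameter, each leg's bounding box inset 52 mm from the nearest pair of top edges, running from the floor to the underside of the top.

The table is against the stool's +x side, with their −y faces flush.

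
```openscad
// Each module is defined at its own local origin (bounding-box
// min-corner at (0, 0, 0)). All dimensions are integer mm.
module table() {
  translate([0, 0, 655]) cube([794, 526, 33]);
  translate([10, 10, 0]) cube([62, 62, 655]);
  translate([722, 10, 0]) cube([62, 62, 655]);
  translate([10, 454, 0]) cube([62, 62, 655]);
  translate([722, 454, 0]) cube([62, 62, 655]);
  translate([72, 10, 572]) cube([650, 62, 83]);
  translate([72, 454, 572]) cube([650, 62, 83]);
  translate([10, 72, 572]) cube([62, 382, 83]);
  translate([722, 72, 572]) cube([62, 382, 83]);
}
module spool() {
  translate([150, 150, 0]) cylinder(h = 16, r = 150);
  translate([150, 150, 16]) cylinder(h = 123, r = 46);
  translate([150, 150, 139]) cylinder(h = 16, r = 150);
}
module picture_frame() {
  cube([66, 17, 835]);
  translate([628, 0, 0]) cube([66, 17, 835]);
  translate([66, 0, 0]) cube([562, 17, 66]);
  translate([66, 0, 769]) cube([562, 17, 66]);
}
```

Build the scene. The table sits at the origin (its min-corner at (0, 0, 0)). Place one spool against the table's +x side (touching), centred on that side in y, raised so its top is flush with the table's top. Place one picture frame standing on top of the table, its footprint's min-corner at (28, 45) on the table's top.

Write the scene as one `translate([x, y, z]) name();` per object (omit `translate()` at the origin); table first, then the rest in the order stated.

table();
translate([794, 113, 533]) spool();
translate([28, 45, 688]) picture_frame();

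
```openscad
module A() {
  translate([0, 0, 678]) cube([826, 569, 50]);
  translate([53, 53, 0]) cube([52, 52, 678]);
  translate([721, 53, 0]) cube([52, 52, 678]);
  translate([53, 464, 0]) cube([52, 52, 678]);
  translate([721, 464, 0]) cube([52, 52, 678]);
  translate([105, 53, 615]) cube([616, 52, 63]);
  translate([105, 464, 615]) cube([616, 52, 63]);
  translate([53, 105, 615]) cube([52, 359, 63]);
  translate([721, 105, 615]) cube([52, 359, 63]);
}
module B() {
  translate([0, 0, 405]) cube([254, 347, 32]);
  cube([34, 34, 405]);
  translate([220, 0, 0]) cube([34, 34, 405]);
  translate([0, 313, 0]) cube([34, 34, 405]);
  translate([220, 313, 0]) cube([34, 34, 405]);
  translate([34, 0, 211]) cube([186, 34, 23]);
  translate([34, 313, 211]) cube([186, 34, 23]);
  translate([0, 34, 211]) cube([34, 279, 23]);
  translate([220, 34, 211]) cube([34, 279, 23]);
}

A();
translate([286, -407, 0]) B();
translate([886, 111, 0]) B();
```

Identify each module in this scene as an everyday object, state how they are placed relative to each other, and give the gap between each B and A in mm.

Each stool's nearest face is 60 mm from the table's bounding box.

A is a table. B is a stool. Two stools sit around the table at the −y, +x sides. The gap between each stool and the table is 60 mm.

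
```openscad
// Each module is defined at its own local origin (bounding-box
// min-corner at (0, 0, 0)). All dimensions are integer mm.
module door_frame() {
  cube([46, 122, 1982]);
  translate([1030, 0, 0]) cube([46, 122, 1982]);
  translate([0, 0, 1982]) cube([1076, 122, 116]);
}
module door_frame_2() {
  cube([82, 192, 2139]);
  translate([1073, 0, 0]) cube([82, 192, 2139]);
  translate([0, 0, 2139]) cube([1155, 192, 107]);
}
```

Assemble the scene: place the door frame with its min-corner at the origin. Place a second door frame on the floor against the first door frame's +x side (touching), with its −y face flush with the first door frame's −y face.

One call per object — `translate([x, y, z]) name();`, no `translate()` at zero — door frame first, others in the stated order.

door_frame();
translate([1076, 0, 0]) door_frame_2();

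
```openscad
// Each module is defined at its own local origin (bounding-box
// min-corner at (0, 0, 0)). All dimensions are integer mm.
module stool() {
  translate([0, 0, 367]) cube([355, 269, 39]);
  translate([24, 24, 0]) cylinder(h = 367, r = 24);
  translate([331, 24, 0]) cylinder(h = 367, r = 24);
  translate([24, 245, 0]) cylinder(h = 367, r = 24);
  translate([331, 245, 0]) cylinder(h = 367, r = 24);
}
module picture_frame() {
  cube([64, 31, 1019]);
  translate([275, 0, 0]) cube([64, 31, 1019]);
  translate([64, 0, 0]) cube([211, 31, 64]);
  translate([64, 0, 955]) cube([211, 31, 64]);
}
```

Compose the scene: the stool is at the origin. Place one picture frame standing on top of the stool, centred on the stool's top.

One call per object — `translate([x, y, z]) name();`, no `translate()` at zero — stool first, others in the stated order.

stool();
translate([8, 119, 406]) picture_frame();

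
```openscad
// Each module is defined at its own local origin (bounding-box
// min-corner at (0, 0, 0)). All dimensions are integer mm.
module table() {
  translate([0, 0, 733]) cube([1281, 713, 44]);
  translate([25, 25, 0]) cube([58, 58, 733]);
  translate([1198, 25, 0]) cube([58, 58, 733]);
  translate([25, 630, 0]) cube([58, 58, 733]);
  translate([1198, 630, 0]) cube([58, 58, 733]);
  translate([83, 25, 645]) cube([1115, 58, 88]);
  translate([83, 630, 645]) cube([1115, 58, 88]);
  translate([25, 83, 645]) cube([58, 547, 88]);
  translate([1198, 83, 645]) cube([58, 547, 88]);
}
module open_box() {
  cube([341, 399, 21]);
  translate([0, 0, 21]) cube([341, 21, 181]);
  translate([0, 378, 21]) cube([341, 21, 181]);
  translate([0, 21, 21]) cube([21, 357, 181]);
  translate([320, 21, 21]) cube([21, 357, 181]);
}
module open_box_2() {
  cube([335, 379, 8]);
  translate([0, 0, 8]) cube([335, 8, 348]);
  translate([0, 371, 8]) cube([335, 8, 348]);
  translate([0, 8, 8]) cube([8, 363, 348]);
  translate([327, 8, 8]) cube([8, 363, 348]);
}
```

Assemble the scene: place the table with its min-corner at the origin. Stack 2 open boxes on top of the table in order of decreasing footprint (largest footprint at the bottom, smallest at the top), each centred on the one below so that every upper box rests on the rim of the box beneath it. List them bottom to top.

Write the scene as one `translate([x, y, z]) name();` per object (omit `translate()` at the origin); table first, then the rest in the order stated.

table();
translate([470, 157, 777]) open_box();
translate([473, 167, 979]) open_box_2();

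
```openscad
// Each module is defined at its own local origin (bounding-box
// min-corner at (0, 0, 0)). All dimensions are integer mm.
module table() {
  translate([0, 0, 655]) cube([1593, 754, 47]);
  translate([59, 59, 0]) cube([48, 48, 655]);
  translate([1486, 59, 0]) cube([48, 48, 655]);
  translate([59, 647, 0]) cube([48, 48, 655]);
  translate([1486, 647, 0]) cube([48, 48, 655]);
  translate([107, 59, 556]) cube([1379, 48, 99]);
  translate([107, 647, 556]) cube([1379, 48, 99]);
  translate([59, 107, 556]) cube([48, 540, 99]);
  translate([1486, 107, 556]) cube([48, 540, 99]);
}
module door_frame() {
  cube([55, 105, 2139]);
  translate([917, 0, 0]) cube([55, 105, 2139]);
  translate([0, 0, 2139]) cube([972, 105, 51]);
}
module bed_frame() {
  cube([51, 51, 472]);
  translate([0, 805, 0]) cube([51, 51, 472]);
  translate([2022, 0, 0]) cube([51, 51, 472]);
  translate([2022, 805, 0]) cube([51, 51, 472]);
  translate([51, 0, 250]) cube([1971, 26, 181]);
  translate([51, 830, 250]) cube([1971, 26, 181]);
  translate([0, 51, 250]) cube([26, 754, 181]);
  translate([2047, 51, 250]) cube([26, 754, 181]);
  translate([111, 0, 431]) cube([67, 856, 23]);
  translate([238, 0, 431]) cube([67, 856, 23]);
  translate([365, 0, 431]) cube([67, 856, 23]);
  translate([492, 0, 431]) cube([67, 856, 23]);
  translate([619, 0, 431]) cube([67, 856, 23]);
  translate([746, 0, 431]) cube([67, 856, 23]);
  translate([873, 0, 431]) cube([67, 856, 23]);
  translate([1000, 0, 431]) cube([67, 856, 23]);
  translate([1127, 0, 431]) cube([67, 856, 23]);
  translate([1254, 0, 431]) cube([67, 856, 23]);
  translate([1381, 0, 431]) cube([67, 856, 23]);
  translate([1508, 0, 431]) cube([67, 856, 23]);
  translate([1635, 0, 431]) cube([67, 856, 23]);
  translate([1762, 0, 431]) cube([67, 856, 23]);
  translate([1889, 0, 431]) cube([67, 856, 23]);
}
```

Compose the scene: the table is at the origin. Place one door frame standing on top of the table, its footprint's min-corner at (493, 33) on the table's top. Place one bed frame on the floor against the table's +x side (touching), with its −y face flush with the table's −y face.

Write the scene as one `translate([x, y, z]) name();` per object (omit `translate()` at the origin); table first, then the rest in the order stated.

table();
translate([493, 33, 702]) door_frame();
translate([1593, 0, 0]) bed_frame();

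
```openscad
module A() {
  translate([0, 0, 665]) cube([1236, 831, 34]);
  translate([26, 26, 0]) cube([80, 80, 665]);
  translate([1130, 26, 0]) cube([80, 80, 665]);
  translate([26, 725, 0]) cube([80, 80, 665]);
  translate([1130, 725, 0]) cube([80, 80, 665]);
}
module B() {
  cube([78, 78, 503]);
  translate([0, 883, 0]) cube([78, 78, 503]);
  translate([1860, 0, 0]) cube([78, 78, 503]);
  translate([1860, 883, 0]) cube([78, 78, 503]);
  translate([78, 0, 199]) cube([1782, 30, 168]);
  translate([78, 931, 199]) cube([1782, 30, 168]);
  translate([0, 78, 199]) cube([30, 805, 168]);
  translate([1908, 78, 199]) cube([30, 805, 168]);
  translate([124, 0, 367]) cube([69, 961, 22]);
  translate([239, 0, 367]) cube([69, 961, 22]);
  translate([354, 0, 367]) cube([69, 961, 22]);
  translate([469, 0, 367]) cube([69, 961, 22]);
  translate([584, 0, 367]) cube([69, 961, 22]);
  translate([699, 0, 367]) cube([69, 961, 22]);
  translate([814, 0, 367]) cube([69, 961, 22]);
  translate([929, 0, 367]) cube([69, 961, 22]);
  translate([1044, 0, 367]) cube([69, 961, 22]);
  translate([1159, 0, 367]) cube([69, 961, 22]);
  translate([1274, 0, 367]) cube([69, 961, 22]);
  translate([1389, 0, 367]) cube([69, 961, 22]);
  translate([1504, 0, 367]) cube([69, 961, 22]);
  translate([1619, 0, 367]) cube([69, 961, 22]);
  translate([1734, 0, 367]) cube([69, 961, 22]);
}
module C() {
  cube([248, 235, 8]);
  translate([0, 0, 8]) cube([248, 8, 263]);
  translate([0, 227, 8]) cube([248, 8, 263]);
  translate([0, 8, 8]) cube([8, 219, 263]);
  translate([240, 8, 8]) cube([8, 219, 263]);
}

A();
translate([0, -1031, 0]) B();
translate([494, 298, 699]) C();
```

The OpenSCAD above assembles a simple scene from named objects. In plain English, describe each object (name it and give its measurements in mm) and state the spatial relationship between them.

A is a rectangular dining table. The top is 1236×831×34 mm with its upper surface at z = 699 mm. It stands on four 80×80 mm square legs, each inset 26 mm from the nearest pair of top edges, running from the floor to the underside of the top.

B is a bed frame 1938 mm long (x) by 961 mm wide (y). Four 78×78 mm corner posts, 503 mm tall, at the corners of the footprint. Four rails of 30 mm thickness and 168 mm height run between adjacent posts with their undersides at z = 199 mm, their outer faces flush with the outside of the frame (the two x-running rails run between the posts' inner faces; the two y-running rails run between the posts' inner faces). 15 slats, each 69 mm wide (x) and 22 mm thick, lie across the top of the two x-running rails, running the full 961 mm width of the frame in y; the slats are evenly spaced along x between the inner faces of the end posts with equal gaps (rounded down to the nearest mm) at the −x end and between each pair — any rounding remainder accumulates at the +x end.

C is an open-topped rectangular box: outside dimensions 248×235×271 mm, with a uniform wall and base thickness of 8 mm. The base is a full 248×235 slab on the floor; four walls sit on top of the base. The front and back walls (the −y and +y sides) span the full width; the two side walls fit between them.

The bed frame is on the floor beside the table on its −y side. The open box is on top of the table, centred.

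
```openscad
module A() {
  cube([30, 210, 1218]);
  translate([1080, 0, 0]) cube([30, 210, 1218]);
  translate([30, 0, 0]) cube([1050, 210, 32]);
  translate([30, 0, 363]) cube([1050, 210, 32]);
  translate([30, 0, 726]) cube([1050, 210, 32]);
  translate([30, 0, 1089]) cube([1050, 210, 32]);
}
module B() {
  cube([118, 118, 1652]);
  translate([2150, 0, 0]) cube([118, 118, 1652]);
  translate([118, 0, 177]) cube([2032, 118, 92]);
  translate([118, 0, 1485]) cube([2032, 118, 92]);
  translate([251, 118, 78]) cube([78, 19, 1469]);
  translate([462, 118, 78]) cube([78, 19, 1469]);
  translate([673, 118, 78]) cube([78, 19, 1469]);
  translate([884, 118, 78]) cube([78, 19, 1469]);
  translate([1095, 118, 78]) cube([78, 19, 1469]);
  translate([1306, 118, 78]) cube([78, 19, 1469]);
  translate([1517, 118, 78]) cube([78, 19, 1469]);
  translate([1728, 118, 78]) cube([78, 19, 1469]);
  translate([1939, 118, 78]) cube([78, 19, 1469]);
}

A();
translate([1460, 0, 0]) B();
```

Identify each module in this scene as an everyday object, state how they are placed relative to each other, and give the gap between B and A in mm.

A is a bookshelf. B is a fence section. The fence section is on the floor beside the bookshelf on its +x side. The gap between the fence section and the bookshelf is 350 mm.

The fence section's nearest face is 350 mm from the bookshelf's +x face.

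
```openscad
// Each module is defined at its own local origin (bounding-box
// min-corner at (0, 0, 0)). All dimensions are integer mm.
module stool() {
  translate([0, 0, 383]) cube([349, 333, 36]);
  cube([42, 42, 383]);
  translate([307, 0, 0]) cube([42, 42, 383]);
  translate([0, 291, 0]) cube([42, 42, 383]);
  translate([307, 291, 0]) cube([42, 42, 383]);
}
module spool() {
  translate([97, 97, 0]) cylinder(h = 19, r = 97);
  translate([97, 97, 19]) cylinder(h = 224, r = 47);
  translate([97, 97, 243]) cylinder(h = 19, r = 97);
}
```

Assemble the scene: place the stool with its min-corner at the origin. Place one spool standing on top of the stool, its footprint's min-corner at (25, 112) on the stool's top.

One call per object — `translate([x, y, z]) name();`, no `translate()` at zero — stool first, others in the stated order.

stool();
translate([25, 112, 419]) spool();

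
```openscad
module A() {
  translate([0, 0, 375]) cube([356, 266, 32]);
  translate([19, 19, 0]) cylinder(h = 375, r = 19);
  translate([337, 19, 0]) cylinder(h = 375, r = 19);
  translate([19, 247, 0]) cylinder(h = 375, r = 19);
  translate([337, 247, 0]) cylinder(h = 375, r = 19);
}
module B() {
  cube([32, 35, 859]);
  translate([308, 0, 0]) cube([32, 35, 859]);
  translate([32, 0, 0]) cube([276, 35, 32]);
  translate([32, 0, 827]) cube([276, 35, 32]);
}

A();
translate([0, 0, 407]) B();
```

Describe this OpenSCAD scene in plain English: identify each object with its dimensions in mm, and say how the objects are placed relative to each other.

A is a four-legged stool. The seat is 356×266 mm, 32 mm thick, top at z = 407 mm. It stands on four round legs, each 38 mm in diameter, from z = 0 to the seat underside, each leg's axis is inset half a diameter from the nearest pair of seat edges (so the leg's bounding box is flush with the corner).

B is a rectangular picture frame lying in the x–z plane (depth along y). The opening is 276 mm wide (x) by 795 mm tall (z), surrounded by a border 32 mm wide on all four sides. The frame is 35 mm deep and is made of two full-height vertical stiles with two horizontal rails fitted between them.

The picture frame is on top of the stool.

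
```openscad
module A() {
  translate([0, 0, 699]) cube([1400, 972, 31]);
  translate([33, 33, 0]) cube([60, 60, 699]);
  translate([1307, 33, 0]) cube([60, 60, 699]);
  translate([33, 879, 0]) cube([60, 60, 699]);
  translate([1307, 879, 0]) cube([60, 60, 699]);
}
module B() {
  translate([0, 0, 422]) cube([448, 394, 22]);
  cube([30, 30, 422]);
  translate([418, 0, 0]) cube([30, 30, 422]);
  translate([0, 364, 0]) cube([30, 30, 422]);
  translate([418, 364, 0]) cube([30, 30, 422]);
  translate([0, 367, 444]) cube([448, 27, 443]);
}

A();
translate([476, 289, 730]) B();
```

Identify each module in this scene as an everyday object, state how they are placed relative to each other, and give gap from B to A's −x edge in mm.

A is a table. B is a chair. The chair is on top of the table, centred. The gap from the chair to the table's −x edge is 476 mm.

The chair's min-x is at 476; the table's min-x is 0; gap = 476 mm.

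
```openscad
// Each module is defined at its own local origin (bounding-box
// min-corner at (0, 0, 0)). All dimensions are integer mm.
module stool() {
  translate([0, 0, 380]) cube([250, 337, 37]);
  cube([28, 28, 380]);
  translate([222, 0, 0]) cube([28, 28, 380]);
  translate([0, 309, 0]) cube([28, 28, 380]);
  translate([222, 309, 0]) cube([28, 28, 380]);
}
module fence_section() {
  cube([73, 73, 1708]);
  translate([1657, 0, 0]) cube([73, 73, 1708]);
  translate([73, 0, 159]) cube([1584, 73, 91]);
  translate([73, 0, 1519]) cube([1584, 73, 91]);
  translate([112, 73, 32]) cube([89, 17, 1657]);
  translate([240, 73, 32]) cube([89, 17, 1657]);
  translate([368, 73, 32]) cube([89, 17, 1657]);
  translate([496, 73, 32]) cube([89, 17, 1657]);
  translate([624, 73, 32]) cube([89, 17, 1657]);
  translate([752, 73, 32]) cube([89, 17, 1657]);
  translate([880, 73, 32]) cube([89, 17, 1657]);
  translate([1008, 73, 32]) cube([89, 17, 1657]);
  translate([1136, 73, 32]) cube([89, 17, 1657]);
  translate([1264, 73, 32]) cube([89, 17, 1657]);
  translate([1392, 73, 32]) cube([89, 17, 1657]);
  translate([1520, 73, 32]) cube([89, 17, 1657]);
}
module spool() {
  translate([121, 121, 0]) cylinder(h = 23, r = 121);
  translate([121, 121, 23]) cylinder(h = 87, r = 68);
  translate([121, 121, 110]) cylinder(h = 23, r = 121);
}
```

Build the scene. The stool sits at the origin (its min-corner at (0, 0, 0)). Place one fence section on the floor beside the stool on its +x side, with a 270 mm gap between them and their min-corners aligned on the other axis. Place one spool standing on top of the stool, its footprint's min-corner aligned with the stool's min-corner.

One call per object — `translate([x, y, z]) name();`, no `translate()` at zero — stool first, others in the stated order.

stool();
translate([520, 0, 0]) fence_section();
translate([0, 0, 417]) spool();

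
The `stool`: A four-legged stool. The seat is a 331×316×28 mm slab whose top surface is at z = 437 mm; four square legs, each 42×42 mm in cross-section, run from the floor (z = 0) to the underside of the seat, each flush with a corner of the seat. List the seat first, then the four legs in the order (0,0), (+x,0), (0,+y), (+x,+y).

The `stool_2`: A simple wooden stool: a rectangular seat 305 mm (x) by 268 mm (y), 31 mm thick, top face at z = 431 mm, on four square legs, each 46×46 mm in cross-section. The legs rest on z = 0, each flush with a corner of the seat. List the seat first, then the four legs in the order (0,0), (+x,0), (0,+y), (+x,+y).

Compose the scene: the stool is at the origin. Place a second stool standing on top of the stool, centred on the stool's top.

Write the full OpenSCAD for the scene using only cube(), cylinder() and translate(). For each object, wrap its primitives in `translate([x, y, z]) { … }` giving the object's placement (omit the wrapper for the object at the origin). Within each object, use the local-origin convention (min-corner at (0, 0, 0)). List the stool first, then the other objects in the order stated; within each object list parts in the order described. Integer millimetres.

translate([0, 0, 409]) cube([331, 316, 28]);
cube([42, 42, 409]);
translate([289, 0, 0]) cube([42, 42, 409]);
translate([0, 274, 0]) cube([42, 42, 409]);
translate([289, 274, 0]) cube([42, 42, 409]);
translate([13, 24, 437]) {
  translate([0, 0, 400]) cube([305, 268, 31]);
  cube([46, 46, 400]);
  translate([259, 0, 0]) cube([46, 46, 400]);
  translate([0, 222, 0]) cube([46, 46, 400]);
  translate([259, 222, 0]) cube([46, 46, 400]);
}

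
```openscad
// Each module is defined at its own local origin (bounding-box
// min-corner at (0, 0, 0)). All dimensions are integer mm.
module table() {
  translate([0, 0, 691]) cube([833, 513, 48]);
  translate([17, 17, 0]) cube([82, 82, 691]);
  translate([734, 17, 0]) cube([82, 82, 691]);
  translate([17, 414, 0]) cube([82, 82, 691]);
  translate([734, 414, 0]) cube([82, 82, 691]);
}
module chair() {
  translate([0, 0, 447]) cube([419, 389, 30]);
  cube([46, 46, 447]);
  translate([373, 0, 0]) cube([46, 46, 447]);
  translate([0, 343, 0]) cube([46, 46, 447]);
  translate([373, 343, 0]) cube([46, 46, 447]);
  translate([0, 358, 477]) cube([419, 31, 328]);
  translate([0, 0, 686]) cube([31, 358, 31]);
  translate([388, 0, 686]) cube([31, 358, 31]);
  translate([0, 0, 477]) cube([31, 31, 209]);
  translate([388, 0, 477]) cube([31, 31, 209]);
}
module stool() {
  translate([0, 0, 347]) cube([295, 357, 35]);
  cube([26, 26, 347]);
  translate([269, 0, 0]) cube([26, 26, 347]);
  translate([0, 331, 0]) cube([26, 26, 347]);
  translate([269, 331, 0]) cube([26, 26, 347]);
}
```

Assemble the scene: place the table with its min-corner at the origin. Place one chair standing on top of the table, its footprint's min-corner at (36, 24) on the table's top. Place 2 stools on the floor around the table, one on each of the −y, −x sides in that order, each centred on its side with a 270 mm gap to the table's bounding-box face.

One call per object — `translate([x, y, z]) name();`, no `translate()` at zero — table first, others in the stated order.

table();
translate([36, 24, 739]) chair();
translate([269, -627, 0]) stool();
translate([-565, 78, 0]) stool();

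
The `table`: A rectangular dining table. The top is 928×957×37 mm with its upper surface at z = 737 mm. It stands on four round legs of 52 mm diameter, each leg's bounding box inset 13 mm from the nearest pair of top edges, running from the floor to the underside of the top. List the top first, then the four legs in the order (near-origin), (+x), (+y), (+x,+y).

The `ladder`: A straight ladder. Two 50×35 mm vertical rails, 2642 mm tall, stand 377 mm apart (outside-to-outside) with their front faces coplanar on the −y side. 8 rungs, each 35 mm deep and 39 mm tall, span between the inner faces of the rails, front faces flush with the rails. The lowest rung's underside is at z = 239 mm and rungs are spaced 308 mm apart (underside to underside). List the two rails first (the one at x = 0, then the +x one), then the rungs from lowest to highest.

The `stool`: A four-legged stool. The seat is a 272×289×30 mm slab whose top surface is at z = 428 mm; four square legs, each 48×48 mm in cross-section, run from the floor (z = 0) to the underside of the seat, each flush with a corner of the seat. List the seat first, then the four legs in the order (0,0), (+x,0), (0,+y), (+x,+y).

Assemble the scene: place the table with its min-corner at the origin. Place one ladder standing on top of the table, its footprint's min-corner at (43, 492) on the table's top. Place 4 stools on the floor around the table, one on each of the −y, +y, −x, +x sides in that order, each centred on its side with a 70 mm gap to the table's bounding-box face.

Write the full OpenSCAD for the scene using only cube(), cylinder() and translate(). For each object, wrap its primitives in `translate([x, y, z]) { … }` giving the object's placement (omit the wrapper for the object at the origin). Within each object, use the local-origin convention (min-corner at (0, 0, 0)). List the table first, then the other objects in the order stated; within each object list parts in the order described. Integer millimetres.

translate([0, 0, 700]) cube([928, 957, 37]);
translate([39, 39, 0]) cylinder(h = 700, r = 26);
translate([889, 39, 0]) cylinder(h = 700, r = 26);
translate([39, 918, 0]) cylinder(h = 700, r = 26);
translate([889, 918, 0]) cylinder(h = 700, r = 26);
translate([43, 492, 737]) {
  cube([50, 35, 2642]);
  translate([327, 0, 0]) cube([50, 35, 2642]);
  translate([50, 0, 239]) cube([277, 35, 39]);
  translate([50, 0, 547]) cube([277, 35, 39]);
  translate([50, 0, 855]) cube([277, 35, 39]);
  translate([50, 0, 1163]) cube([277, 35, 39]);
  translate([50, 0, 1471]) cube([277, 35, 39]);
  translate([50, 0, 1779]) cube([277, 35, 39]);
  translate([50, 0, 2087]) cube([277, 35, 39]);
  translate([50, 0, 2395]) cube([277, 35, 39]);
}
translate([328, -359, 0]) {
  translate([0, 0, 398]) cube([272, 289, 30]);
  cube([48, 48, 398]);
  translate([224, 0, 0]) cube([48, 48, 398]);
  translate([0, 241, 0]) cube([48, 48, 398]);
  translate([224, 241, 0]) cube([48, 48, 398]);
}
translate([328, 1027, 0]) {
  translate([0, 0, 398]) cube([272, 289, 30]);
  cube([48, 48, 398]);
  translate([224, 0, 0]) cube([48, 48, 398]);
  translate([0, 241, 0]) cube([48, 48, 398]);
  translate([224, 241, 0]) cube([48, 48, 398]);
}
translate([-342, 334, 0]) {
  translate([0, 0, 398]) cube([272, 289, 30]);
  cube([48, 48, 398]);
  translate([224, 0, 0]) cube([48, 48, 398]);
  translate([0, 241, 0]) cube([48, 48, 398]);
  translate([224, 241, 0]) cube([48, 48, 398]);
}
translate([998, 334, 0]) {
  translate([0, 0, 398]) cube([272, 289, 30]);
  cube([48, 48, 398]);
  translate([224, 0, 0]) cube([48, 48, 398]);
  translate([0, 241, 0]) cube([48, 48, 398]);
  translate([224, 241, 0]) cube([48, 48, 398]);
}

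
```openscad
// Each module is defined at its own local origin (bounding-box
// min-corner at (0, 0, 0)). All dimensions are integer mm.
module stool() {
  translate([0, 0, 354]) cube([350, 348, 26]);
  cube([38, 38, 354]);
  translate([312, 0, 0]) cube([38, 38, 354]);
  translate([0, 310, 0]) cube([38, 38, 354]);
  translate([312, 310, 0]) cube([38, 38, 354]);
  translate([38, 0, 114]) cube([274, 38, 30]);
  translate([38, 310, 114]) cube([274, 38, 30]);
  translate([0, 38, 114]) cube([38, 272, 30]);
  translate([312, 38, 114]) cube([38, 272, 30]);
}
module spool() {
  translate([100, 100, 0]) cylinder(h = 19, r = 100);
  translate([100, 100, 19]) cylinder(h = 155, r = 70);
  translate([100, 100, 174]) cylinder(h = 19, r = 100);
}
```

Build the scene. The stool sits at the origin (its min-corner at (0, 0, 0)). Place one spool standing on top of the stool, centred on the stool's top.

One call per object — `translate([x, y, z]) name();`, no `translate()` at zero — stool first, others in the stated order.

stool();
translate([75, 74, 380]) spool();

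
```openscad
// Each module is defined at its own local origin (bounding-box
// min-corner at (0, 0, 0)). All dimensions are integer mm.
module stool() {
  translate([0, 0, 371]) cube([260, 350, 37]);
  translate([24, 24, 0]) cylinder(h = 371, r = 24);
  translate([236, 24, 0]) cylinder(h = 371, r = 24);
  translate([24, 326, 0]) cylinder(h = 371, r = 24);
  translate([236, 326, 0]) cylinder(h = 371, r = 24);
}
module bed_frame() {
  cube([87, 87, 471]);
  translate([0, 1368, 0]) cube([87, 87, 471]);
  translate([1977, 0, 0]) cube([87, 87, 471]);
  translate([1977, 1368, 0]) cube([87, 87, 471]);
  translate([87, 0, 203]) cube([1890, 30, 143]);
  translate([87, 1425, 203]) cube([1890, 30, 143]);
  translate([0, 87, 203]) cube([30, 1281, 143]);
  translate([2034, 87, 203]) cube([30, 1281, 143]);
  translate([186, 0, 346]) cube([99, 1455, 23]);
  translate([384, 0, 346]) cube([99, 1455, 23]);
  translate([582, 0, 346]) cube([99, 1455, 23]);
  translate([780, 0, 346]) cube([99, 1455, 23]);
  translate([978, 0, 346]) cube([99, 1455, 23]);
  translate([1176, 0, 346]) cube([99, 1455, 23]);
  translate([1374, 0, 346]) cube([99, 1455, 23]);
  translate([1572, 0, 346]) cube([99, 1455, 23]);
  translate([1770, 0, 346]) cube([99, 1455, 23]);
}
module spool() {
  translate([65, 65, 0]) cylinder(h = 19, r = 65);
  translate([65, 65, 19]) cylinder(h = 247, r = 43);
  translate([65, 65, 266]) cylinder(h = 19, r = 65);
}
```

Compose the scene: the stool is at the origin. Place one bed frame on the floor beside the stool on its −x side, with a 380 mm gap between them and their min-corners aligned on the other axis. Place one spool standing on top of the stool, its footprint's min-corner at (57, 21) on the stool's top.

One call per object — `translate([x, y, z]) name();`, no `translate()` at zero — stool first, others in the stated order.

stool();
translate([-2444, 0, 0]) bed_frame();
translate([57, 21, 408]) spool();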